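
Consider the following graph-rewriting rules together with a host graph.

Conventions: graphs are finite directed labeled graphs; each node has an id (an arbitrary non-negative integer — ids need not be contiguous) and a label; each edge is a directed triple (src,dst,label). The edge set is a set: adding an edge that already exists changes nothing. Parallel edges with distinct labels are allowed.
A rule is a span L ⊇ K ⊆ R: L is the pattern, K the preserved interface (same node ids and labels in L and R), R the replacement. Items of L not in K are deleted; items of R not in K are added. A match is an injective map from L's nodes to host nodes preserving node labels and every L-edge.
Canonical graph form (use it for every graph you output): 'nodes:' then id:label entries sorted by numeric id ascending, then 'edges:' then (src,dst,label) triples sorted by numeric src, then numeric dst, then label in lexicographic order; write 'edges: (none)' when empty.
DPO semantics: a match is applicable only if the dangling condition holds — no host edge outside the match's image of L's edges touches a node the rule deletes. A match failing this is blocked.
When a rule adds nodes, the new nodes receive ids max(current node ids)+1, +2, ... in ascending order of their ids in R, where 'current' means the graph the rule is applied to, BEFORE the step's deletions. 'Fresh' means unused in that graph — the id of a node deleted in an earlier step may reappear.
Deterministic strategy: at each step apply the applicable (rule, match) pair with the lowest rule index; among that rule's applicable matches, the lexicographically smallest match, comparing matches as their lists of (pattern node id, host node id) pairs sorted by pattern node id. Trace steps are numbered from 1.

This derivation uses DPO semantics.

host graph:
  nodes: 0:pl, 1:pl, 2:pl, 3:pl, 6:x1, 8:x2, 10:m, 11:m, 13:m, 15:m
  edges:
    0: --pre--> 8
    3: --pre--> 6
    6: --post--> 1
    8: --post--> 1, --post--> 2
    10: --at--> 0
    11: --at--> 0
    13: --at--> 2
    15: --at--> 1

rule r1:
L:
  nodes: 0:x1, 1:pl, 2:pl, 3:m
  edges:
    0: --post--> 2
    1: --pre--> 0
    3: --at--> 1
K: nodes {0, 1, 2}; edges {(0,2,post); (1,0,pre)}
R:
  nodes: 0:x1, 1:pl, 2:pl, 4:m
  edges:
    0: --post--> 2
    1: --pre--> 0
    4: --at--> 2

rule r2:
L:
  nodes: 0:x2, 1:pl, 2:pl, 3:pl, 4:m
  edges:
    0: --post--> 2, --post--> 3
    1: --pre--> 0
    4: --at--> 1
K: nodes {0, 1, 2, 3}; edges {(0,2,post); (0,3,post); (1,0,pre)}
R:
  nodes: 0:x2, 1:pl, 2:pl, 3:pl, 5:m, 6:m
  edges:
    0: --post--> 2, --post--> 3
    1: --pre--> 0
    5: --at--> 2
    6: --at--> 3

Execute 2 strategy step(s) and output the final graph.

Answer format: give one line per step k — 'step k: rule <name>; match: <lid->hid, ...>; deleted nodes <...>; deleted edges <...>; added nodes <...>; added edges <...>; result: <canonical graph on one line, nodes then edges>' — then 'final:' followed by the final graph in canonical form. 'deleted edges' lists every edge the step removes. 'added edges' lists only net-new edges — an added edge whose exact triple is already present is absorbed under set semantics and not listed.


step 1: rule r2; match: 0->8, 1->0, 2->1, 3->2, 4->10; deleted nodes 10; deleted edges (10,0,at); added nodes 16, 17; added edges (16,1,at); (17,2,at); result: nodes: 0:pl, 1:pl, 2:pl, 3:pl, 6:x1, 8:x2, 11:m, 13:m, 15:m, 16:m, 17:m edges: (0,8,pre); (3,6,pre); (6,1,post); (8,1,post); (8,2,post); (11,0,at); (13,2,at); (15,1,at); (16,1,at); (17,2,at)
step 2: rule r2; match: 0->8, 1->0, 2->1, 3->2, 4->11; deleted nodes 11; deleted edges (11,0,at); added nodes 18, 19; added edges (18,1,at); (19,2,at); result: nodes: 0:pl, 1:pl, 2:pl, 3:pl, 6:x1, 8:x2, 13:m, 15:m, 16:m, 17:m, 18:m, 19:m edges: (0,8,pre); (3,6,pre); (6,1,post); (8,1,post); (8,2,post); (13,2,at); (15,1,at); (16,1,at); (17,2,at); (18,1,at); (19,2,at)
final:
nodes: 0:pl, 1:pl, 2:pl, 3:pl, 6:x1, 8:x2, 13:m, 15:m, 16:m, 17:m, 18:m, 19:m
edges: (0,8,pre); (3,6,pre); (6,1,post); (8,1,post); (8,2,post); (13,2,at); (15,1,at); (16,1,at); (17,2,at); (18,1,at); (19,2,at)


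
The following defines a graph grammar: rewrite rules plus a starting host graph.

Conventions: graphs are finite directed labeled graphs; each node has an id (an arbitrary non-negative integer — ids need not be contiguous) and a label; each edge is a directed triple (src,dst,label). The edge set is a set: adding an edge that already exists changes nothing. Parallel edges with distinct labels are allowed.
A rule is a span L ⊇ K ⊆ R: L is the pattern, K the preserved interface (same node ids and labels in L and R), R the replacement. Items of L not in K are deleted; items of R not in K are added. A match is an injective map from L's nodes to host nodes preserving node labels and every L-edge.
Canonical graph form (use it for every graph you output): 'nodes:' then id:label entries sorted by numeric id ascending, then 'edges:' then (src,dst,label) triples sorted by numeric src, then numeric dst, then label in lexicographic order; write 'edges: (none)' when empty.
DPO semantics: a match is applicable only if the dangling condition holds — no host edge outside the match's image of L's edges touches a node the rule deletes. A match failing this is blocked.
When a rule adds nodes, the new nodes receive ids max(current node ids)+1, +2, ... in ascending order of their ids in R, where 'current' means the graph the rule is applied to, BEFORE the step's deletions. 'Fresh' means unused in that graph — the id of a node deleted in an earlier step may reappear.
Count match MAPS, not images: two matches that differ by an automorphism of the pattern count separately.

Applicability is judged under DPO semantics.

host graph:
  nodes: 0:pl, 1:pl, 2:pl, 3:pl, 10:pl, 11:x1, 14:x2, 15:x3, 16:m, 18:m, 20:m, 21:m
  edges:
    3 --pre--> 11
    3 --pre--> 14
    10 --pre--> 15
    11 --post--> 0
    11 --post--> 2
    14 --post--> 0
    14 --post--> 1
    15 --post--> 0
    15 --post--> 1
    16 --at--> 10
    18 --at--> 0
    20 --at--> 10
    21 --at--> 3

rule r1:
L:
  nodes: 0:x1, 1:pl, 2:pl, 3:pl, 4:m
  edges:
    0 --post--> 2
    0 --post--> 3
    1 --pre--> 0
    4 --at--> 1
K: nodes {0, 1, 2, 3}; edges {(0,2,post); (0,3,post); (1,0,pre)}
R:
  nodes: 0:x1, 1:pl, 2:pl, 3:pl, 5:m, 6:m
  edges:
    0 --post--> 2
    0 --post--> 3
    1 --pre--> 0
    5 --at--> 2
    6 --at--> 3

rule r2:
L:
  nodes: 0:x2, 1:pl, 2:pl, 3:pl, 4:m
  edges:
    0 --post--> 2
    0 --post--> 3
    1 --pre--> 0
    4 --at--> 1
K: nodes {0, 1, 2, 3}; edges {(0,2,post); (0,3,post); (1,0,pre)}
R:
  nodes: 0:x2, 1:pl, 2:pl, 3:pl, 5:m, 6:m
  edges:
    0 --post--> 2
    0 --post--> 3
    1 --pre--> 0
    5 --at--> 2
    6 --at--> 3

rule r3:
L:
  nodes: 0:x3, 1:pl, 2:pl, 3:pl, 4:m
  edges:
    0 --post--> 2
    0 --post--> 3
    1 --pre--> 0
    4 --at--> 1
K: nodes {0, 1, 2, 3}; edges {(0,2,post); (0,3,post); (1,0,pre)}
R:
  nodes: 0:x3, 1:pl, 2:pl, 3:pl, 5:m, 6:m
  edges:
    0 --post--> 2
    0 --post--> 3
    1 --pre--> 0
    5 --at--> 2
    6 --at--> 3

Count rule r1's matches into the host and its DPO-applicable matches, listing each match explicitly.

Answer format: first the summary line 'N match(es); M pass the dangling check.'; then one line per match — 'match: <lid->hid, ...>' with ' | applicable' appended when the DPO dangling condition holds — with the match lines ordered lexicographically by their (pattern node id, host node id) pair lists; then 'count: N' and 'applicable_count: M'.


2 match(es); 2 pass the dangling check.
match: 0->11, 1->3, 2->0, 3->2, 4->21 | applicable
match: 0->11, 1->3, 2->2, 3->0, 4->21 | applicable
count: 2
applicable_count: 2


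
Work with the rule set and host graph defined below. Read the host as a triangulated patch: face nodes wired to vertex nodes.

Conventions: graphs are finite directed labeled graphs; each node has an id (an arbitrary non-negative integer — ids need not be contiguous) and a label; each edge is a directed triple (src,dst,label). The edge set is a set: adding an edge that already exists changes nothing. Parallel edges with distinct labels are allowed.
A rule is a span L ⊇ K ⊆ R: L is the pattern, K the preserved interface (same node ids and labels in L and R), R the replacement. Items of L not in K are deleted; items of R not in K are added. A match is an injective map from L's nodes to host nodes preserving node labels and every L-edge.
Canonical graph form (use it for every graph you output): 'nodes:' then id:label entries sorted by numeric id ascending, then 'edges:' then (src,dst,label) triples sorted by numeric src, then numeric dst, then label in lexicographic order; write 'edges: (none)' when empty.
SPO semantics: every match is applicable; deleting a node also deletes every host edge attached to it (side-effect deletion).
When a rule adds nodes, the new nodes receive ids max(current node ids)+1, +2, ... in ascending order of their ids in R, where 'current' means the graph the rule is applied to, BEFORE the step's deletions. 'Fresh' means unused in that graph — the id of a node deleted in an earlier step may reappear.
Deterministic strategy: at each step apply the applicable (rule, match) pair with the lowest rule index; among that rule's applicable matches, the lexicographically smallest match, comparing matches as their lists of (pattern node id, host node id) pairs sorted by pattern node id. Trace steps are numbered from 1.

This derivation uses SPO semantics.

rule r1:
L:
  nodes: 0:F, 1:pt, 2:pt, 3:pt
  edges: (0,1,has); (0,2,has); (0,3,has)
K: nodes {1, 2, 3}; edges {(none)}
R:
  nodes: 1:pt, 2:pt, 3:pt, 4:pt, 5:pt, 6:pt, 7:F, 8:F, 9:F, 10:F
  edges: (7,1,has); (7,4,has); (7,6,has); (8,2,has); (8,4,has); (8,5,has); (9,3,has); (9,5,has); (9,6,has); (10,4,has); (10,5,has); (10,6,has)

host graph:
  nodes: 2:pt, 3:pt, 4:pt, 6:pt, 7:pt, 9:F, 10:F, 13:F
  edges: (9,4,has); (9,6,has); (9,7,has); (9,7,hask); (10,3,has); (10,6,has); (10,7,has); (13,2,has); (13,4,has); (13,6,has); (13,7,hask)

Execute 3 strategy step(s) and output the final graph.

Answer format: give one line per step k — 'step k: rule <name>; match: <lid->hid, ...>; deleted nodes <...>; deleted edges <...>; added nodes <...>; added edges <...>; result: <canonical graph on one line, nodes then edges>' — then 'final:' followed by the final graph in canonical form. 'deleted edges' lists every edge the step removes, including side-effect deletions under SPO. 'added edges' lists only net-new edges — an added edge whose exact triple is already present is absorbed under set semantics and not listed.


step 1: rule r1; match: 0->9, 1->4, 2->6, 3->7; deleted nodes 9; deleted edges (9,4,has); (9,6,has); (9,7,has); (9,7,hask); added nodes 14, 15, 16, 17, 18, 19, 20; added edges (17,4,has); (17,14,has); (17,16,has); (18,6,has); (18,14,has); (18,15,has); (19,7,has); (19,15,has); (19,16,has); (20,14,has); (20,15,has); (20,16,has); result: nodes: 2:pt, 3:pt, 4:pt, 6:pt, 7:pt, 10:F, 13:F, 14:pt, 15:pt, 16:pt, 17:F, 18:F, 19:F, 20:F edges: (10,3,has); (10,6,has); (10,7,has); (13,2,has); (13,4,has); (13,6,has); (13,7,hask); (17,4,has); (17,14,has); (17,16,has); (18,6,has); (18,14,has); (18,15,has); (19,7,has); (19,15,has); (19,16,has); (20,14,has); (20,15,has); (20,16,has)
step 2: rule r1; match: 0->10, 1->3, 2->6, 3->7; deleted nodes 10; deleted edges (10,3,has); (10,6,has); (10,7,has); added nodes 21, 22, 23, 24, 25, 26, 27; added edges (24,3,has); (24,21,has); (24,23,has); (25,6,has); (25,21,has); (25,22,has); (26,7,has); (26,22,has); (26,23,has); (27,21,has); (27,22,has); (27,23,has); result: nodes: 2:pt, 3:pt, 4:pt, 6:pt, 7:pt, 13:F, 14:pt, 15:pt, 16:pt, 17:F, 18:F, 19:F, 20:F, 21:pt, 22:pt, 23:pt, 24:F, 25:F, 26:F, 27:F edges: (13,2,has); (13,4,has); (13,6,has); (13,7,hask); (17,4,has); (17,14,has); (17,16,has); (18,6,has); (18,14,has); (18,15,has); (19,7,has); (19,15,has); (19,16,has); (20,14,has); (20,15,has); (20,16,has); (24,3,has); (24,21,has); (24,23,has); (25,6,has); (25,21,has); (25,22,has); (26,7,has); (26,22,has); (26,23,has); (27,21,has); (27,22,has); (27,23,has)
step 3: rule r1; match: 0->13, 1->2, 2->4, 3->6; deleted nodes 13; deleted edges (13,2,has); (13,4,has); (13,6,has); (13,7,hask); added nodes 28, 29, 30, 31, 32, 33, 34; added edges (31,2,has); (31,28,has); (31,30,has); (32,4,has); (32,28,has); (32,29,has); (33,6,has); (33,29,has); (33,30,has); (34,28,has); (34,29,has); (34,30,has); result: nodes: 2:pt, 3:pt, 4:pt, 6:pt, 7:pt, 14:pt, 15:pt, 16:pt, 17:F, 18:F, 19:F, 20:F, 21:pt, 22:pt, 23:pt, 24:F, 25:F, 26:F, 27:F, 28:pt, 29:pt, 30:pt, 31:F, 32:F, 33:F, 34:F edges: (17,4,has); (17,14,has); (17,16,has); (18,6,has); (18,14,has); (18,15,has); (19,7,has); (19,15,has); (19,16,has); (20,14,has); (20,15,has); (20,16,has); (24,3,has); (24,21,has); (24,23,has); (25,6,has); (25,21,has); (25,22,has); (26,7,has); (26,22,has); (26,23,has); (27,21,has); (27,22,has); (27,23,has); (31,2,has); (31,28,has); (31,30,has); (32,4,has); (32,28,has); (32,29,has); (33,6,has); (33,29,has); (33,30,has); (34,28,has); (34,29,has); (34,30,has)
final:
nodes: 2:pt, 3:pt, 4:pt, 6:pt, 7:pt, 14:pt, 15:pt, 16:pt, 17:F, 18:F, 19:F, 20:F, 21:pt, 22:pt, 23:pt, 24:F, 25:F, 26:F, 27:F, 28:pt, 29:pt, 30:pt, 31:F, 32:F, 33:F, 34:F
edges: (17,4,has); (17,14,has); (17,16,has); (18,6,has); (18,14,has); (18,15,has); (19,7,has); (19,15,has); (19,16,has); (20,14,has); (20,15,has); (20,16,has); (24,3,has); (24,21,has); (24,23,has); (25,6,has); (25,21,has); (25,22,has); (26,7,has); (26,22,has); (26,23,has); (27,21,has); (27,22,has); (27,23,has); (31,2,has); (31,28,has); (31,30,has); (32,4,has); (32,28,has); (32,29,has); (33,6,has); (33,29,has); (33,30,has); (34,28,has); (34,29,has); (34,30,has)


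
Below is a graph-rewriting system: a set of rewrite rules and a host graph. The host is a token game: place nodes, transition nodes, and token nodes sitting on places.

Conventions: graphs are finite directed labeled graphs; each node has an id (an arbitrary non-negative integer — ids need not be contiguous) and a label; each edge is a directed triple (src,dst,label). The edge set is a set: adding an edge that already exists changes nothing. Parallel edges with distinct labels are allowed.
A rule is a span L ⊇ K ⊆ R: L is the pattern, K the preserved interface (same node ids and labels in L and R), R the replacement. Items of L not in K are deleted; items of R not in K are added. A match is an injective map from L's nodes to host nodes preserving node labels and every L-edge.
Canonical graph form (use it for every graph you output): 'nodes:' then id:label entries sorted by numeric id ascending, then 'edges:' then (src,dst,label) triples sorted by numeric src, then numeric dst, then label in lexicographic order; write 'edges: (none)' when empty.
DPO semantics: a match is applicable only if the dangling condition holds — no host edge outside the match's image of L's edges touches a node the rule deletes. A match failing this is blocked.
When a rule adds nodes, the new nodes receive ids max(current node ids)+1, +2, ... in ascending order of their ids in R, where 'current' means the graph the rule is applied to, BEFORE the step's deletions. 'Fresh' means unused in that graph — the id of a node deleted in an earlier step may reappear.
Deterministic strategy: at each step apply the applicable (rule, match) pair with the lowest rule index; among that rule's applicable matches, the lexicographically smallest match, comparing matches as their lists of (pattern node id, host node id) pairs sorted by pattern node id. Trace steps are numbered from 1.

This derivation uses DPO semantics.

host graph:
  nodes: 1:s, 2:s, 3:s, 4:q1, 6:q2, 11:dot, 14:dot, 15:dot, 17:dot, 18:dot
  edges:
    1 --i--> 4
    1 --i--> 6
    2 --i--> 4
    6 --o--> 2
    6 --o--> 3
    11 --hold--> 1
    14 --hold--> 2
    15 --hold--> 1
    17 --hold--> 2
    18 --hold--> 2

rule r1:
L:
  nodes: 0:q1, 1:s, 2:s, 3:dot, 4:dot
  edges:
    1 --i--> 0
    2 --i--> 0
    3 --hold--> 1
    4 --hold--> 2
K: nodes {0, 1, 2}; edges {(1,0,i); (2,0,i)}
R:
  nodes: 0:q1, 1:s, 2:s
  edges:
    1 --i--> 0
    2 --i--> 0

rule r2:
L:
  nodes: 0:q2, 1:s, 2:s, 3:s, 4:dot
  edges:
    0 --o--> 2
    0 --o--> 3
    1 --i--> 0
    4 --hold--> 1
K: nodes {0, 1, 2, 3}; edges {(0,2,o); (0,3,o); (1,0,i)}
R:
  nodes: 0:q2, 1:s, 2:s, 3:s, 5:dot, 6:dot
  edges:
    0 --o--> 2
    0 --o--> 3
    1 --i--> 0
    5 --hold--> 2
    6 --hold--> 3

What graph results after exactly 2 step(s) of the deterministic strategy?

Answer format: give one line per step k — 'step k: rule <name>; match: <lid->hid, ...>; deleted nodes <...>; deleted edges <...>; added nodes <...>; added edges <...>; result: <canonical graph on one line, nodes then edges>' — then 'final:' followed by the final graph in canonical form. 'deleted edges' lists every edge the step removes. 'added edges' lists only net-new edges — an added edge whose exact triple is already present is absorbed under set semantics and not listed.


step 1: rule r1; match: 0->4, 1->1, 2->2, 3->11, 4->14; deleted nodes 11, 14; deleted edges (11,1,hold); (14,2,hold); added nodes (none); added edges (none); result: nodes: 1:s, 2:s, 3:s, 4:q1, 6:q2, 15:dot, 17:dot, 18:dot edges: (1,4,i); (1,6,i); (2,4,i); (6,2,o); (6,3,o); (15,1,hold); (17,2,hold); (18,2,hold)
step 2: rule r1; match: 0->4, 1->1, 2->2, 3->15, 4->17; deleted nodes 15, 17; deleted edges (15,1,hold); (17,2,hold); added nodes (none); added edges (none); result: nodes: 1:s, 2:s, 3:s, 4:q1, 6:q2, 18:dot edges: (1,4,i); (1,6,i); (2,4,i); (6,2,o); (6,3,o); (18,2,hold)
final:
nodes: 1:s, 2:s, 3:s, 4:q1, 6:q2, 18:dot
edges: (1,4,i); (1,6,i); (2,4,i); (6,2,o); (6,3,o); (18,2,hold)


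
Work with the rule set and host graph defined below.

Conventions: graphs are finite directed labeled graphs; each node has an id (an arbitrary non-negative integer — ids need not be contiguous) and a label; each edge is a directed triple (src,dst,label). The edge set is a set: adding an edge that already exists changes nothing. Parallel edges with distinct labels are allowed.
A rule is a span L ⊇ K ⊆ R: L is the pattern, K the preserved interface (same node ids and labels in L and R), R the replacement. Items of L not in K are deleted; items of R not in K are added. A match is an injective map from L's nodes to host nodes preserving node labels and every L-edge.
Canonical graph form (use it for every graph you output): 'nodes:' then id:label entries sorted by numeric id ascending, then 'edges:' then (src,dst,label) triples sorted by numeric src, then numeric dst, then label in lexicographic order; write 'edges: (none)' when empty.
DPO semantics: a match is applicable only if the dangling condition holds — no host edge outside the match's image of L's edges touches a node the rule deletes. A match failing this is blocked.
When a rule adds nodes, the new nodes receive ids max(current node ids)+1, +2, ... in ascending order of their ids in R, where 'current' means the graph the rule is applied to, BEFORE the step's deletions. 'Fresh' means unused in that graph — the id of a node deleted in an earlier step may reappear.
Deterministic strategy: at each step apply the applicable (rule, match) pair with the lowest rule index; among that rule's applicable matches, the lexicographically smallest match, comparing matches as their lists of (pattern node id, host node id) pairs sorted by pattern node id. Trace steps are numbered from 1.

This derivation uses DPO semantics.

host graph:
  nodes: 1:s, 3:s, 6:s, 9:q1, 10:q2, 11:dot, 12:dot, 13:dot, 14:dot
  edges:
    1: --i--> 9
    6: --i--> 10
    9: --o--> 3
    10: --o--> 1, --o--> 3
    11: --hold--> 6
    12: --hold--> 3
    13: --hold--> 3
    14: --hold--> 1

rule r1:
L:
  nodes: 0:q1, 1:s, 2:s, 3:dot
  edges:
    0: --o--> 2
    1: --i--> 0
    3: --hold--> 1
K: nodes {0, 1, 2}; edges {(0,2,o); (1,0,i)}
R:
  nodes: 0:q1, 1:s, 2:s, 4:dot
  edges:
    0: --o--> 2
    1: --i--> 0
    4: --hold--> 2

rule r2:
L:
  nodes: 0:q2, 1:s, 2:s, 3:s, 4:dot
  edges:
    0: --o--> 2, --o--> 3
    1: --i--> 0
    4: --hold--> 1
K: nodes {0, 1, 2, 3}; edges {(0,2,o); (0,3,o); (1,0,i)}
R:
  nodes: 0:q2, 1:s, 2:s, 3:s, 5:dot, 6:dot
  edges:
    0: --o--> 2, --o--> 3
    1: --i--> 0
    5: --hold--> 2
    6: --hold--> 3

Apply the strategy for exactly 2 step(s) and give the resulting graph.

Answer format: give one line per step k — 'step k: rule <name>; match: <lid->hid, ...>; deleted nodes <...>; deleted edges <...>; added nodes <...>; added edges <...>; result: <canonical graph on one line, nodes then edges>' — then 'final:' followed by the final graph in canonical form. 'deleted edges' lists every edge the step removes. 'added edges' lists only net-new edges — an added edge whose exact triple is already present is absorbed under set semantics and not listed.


step 1: rule r1; match: 0->9, 1->1, 2->3, 3->14; deleted nodes 14; deleted edges (14,1,hold); added nodes 15; added edges (15,3,hold); result: nodes: 1:s, 3:s, 6:s, 9:q1, 10:q2, 11:dot, 12:dot, 13:dot, 15:dot edges: (1,9,i); (6,10,i); (9,3,o); (10,1,o); (10,3,o); (11,6,hold); (12,3,hold); (13,3,hold); (15,3,hold)
step 2: rule r2; match: 0->10, 1->6, 2->1, 3->3, 4->11; deleted nodes 11; deleted edges (11,6,hold); added nodes 16, 17; added edges (16,1,hold); (17,3,hold); result: nodes: 1:s, 3:s, 6:s, 9:q1, 10:q2, 12:dot, 13:dot, 15:dot, 16:dot, 17:dot edges: (1,9,i); (6,10,i); (9,3,o); (10,1,o); (10,3,o); (12,3,hold); (13,3,hold); (15,3,hold); (16,1,hold); (17,3,hold)
final:
nodes: 1:s, 3:s, 6:s, 9:q1, 10:q2, 12:dot, 13:dot, 15:dot, 16:dot, 17:dot
edges: (1,9,i); (6,10,i); (9,3,o); (10,1,o); (10,3,o); (12,3,hold); (13,3,hold); (15,3,hold); (16,1,hold); (17,3,hold)


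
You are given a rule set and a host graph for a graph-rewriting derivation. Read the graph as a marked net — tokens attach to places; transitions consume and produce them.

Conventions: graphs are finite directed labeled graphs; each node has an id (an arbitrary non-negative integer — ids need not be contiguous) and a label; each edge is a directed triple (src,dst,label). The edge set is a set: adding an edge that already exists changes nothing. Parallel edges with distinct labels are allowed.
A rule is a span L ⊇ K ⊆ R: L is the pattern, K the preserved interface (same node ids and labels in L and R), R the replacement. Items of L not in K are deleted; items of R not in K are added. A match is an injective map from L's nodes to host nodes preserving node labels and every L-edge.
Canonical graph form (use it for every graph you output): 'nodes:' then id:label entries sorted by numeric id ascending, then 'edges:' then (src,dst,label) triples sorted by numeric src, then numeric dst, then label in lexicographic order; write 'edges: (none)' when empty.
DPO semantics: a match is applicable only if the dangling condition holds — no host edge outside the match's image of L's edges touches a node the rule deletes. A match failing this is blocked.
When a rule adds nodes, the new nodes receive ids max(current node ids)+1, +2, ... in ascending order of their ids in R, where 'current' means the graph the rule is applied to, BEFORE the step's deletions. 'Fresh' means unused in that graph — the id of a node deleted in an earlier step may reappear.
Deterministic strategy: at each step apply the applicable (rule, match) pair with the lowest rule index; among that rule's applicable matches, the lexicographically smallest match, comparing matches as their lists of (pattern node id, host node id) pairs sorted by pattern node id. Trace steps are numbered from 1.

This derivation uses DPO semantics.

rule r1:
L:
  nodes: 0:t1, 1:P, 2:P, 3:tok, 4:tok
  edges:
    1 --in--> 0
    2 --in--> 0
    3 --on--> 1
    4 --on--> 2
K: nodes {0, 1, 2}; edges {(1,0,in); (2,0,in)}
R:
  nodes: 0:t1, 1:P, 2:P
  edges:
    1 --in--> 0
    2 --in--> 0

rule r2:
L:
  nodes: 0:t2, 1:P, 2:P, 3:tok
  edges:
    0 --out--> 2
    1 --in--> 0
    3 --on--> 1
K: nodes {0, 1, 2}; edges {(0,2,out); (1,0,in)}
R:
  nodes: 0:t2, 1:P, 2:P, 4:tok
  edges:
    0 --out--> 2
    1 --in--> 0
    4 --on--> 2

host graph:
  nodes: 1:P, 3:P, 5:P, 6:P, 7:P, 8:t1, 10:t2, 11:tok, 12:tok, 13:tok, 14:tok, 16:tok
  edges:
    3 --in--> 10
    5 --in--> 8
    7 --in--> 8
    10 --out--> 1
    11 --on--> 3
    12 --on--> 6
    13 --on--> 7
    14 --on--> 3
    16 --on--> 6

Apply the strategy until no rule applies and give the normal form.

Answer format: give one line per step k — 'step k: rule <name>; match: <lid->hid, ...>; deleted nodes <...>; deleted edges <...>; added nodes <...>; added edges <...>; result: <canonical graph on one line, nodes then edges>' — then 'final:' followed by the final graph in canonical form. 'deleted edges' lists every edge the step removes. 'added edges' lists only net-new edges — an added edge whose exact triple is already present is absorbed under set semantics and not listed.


step 1: rule r2; match: 0->10, 1->3, 2->1, 3->11; deleted nodes 11; deleted edges (11,3,on); added nodes 17; added edges (17,1,on); result: nodes: 1:P, 3:P, 5:P, 6:P, 7:P, 8:t1, 10:t2, 12:tok, 13:tok, 14:tok, 16:tok, 17:tok edges: (3,10,in); (5,8,in); (7,8,in); (10,1,out); (12,6,on); (13,7,on); (14,3,on); (16,6,on); (17,1,on)
step 2: rule r2; match: 0->10, 1->3, 2->1, 3->14; deleted nodes 14; deleted edges (14,3,on); added nodes 18; added edges (18,1,on); result: nodes: 1:P, 3:P, 5:P, 6:P, 7:P, 8:t1, 10:t2, 12:tok, 13:tok, 16:tok, 17:tok, 18:tok edges: (3,10,in); (5,8,in); (7,8,in); (10,1,out); (12,6,on); (13,7,on); (16,6,on); (17,1,on); (18,1,on)
final:
nodes: 1:P, 3:P, 5:P, 6:P, 7:P, 8:t1, 10:t2, 12:tok, 13:tok, 16:tok, 17:tok, 18:tok
edges: (3,10,in); (5,8,in); (7,8,in); (10,1,out); (12,6,on); (13,7,on); (16,6,on); (17,1,on); (18,1,on)


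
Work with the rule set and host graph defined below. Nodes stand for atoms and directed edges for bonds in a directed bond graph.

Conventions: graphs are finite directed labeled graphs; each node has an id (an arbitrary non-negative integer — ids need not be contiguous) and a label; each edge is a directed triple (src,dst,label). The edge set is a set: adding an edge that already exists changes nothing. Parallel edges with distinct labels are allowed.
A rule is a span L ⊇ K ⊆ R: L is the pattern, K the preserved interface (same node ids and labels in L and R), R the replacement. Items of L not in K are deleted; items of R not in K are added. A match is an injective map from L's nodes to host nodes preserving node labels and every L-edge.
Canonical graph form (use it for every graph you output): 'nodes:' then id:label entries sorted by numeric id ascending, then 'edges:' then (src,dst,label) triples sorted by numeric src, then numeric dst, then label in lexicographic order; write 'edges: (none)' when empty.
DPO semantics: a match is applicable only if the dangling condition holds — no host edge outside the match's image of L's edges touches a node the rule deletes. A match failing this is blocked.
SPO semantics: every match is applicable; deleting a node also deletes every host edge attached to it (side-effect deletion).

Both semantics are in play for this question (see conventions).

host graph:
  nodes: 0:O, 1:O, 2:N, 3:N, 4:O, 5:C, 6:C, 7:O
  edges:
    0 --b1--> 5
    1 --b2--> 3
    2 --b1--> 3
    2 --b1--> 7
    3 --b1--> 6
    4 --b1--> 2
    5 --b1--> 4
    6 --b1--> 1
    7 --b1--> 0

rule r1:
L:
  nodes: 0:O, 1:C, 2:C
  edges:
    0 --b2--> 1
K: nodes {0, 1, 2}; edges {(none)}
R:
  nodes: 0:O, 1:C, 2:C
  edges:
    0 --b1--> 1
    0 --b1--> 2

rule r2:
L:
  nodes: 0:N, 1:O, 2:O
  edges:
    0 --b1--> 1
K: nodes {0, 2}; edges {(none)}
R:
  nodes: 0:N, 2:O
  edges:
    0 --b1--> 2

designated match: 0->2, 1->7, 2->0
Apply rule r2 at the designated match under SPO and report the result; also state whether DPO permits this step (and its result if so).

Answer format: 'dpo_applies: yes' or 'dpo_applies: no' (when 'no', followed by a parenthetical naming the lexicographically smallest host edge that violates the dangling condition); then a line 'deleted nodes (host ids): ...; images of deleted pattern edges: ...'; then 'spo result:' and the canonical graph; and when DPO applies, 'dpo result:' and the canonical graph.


dpo_applies: no
(the rule deletes node 7, which keeps host edge (7,0,b1) outside the match image — the dangling condition fails, DPO blocks; SPO proceeds and side-deletes such edges)
deleted nodes (host ids): 7; images of deleted pattern edges: (2,7,b1)
spo result:
nodes: 0:O, 1:O, 2:N, 3:N, 4:O, 5:C, 6:C
edges: (0,5,b1); (1,3,b2); (2,0,b1); (2,3,b1); (3,6,b1); (4,2,b1); (5,4,b1); (6,1,b1)


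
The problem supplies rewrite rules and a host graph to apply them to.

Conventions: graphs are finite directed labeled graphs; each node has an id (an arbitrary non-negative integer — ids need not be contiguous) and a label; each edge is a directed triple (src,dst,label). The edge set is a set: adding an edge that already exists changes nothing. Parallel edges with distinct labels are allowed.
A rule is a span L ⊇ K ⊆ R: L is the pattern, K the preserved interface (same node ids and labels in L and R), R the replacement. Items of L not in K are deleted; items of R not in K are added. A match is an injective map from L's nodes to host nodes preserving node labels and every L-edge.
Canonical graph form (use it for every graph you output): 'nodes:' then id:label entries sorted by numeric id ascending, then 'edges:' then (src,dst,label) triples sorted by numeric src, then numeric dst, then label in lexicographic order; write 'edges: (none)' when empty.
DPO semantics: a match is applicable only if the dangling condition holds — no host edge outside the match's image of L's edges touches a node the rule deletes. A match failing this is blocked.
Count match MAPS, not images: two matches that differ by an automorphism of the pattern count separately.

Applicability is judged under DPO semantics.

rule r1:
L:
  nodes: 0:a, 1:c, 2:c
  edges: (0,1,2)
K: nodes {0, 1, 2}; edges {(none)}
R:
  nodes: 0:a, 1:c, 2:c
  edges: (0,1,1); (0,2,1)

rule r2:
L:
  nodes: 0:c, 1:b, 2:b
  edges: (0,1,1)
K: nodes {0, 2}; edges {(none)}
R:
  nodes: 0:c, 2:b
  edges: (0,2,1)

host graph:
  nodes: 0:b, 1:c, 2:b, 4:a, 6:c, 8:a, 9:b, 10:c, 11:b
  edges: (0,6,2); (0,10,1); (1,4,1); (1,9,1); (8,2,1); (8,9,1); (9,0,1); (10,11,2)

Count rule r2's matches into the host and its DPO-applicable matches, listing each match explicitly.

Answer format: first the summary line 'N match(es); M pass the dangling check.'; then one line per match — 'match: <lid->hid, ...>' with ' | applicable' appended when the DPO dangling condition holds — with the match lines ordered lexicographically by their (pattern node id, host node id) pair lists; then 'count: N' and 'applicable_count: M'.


3 match(es); 0 pass the dangling check.
match: 0->1, 1->9, 2->0
match: 0->1, 1->9, 2->2
match: 0->1, 1->9, 2->11
count: 3
applicable_count: 0


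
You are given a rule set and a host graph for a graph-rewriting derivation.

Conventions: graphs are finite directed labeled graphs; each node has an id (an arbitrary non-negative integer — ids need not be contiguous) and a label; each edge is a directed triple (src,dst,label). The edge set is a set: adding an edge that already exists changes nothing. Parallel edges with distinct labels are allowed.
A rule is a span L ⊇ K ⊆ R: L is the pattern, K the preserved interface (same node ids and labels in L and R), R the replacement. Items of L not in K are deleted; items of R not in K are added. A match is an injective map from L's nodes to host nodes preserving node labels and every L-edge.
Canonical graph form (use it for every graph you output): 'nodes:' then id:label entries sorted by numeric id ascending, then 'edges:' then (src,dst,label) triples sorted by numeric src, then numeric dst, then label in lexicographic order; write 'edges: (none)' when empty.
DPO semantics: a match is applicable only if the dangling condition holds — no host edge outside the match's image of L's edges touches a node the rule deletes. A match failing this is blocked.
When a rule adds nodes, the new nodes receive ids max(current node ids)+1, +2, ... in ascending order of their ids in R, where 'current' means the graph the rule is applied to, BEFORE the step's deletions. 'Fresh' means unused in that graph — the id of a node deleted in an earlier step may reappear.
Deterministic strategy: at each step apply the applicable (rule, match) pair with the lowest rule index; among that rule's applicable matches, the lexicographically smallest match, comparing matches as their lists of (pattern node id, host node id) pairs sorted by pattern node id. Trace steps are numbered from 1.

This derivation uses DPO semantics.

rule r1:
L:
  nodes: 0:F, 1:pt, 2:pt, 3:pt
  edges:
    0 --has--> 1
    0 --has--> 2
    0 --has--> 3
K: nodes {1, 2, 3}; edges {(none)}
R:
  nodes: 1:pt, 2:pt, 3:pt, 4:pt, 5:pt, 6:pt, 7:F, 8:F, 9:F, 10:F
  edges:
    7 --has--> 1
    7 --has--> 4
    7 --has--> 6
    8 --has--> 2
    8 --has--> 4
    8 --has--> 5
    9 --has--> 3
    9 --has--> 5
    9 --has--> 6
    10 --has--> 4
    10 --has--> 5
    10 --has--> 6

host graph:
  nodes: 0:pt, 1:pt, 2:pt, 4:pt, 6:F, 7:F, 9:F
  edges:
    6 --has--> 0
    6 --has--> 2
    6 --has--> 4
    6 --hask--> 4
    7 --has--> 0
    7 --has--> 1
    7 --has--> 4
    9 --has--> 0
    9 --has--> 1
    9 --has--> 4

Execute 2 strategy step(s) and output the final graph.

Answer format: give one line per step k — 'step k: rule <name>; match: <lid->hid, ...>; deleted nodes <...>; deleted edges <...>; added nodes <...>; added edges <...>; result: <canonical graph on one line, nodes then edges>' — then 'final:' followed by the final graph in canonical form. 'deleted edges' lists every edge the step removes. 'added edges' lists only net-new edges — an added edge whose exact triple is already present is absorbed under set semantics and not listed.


step 1: rule r1; match: 0->7, 1->0, 2->1, 3->4; deleted nodes 7; deleted edges (7,0,has); (7,1,has); (7,4,has); added nodes 10, 11, 12, 13, 14, 15, 16; added edges (13,0,has); (13,10,has); (13,12,has); (14,1,has); (14,10,has); (14,11,has); (15,4,has); (15,11,has); (15,12,has); (16,10,has); (16,11,has); (16,12,has); result: nodes: 0:pt, 1:pt, 2:pt, 4:pt, 6:F, 9:F, 10:pt, 11:pt, 12:pt, 13:F, 14:F, 15:F, 16:F edges: (6,0,has); (6,2,has); (6,4,has); (6,4,hask); (9,0,has); (9,1,has); (9,4,has); (13,0,has); (13,10,has); (13,12,has); (14,1,has); (14,10,has); (14,11,has); (15,4,has); (15,11,has); (15,12,has); (16,10,has); (16,11,has); (16,12,has)
step 2: rule r1; match: 0->9, 1->0, 2->1, 3->4; deleted nodes 9; deleted edges (9,0,has); (9,1,has); (9,4,has); added nodes 17, 18, 19, 20, 21, 22, 23; added edges (20,0,has); (20,17,has); (20,19,has); (21,1,has); (21,17,has); (21,18,has); (22,4,has); (22,18,has); (22,19,has); (23,17,has); (23,18,has); (23,19,has); result: nodes: 0:pt, 1:pt, 2:pt, 4:pt, 6:F, 10:pt, 11:pt, 12:pt, 13:F, 14:F, 15:F, 16:F, 17:pt, 18:pt, 19:pt, 20:F, 21:F, 22:F, 23:F edges: (6,0,has); (6,2,has); (6,4,has); (6,4,hask); (13,0,has); (13,10,has); (13,12,has); (14,1,has); (14,10,has); (14,11,has); (15,4,has); (15,11,has); (15,12,has); (16,10,has); (16,11,has); (16,12,has); (20,0,has); (20,17,has); (20,19,has); (21,1,has); (21,17,has); (21,18,has); (22,4,has); (22,18,has); (22,19,has); (23,17,has); (23,18,has); (23,19,has)
final:
nodes: 0:pt, 1:pt, 2:pt, 4:pt, 6:F, 10:pt, 11:pt, 12:pt, 13:F, 14:F, 15:F, 16:F, 17:pt, 18:pt, 19:pt, 20:F, 21:F, 22:F, 23:F
edges: (6,0,has); (6,2,has); (6,4,has); (6,4,hask); (13,0,has); (13,10,has); (13,12,has); (14,1,has); (14,10,has); (14,11,has); (15,4,has); (15,11,has); (15,12,has); (16,10,has); (16,11,has); (16,12,has); (20,0,has); (20,17,has); (20,19,has); (21,1,has); (21,17,has); (21,18,has); (22,4,has); (22,18,has); (22,19,has); (23,17,has); (23,18,has); (23,19,has)


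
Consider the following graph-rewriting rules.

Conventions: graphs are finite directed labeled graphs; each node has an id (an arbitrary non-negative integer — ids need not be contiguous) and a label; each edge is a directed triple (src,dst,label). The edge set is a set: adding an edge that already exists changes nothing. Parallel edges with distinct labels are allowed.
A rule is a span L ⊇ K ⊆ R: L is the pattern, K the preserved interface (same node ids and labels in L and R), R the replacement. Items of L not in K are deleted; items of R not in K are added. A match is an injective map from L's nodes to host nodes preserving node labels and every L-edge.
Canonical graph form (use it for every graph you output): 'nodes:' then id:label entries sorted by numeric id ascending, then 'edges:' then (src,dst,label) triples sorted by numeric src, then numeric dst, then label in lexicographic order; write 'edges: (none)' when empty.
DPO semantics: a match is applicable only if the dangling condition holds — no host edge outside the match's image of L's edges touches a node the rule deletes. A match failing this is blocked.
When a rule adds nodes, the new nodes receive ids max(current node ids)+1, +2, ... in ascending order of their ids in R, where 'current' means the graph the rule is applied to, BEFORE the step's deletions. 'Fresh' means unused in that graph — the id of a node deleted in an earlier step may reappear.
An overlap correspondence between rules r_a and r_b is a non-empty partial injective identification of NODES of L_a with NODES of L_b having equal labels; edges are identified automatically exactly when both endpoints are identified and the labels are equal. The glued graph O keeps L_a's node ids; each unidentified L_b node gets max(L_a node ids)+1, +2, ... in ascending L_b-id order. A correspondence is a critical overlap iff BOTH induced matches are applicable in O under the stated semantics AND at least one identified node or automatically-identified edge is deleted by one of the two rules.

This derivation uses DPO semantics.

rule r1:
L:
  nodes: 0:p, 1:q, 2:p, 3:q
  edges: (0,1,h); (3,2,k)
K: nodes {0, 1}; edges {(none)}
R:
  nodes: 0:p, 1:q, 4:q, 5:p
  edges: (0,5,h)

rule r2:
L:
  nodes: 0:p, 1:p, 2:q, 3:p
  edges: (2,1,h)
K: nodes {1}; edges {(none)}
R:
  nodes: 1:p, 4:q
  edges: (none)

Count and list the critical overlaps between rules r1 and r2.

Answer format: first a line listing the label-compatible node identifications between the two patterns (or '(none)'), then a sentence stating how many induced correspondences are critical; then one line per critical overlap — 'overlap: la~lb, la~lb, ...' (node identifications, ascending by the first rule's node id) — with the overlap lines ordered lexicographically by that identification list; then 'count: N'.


label-compatible node identifications between L(r1) and L(r2): 0~0, 0~1, 0~3, 1~2, 2~0, 2~1, 2~3, 3~2
0 of the induced correspondences are critical overlaps of r1 and r2.
count: 0


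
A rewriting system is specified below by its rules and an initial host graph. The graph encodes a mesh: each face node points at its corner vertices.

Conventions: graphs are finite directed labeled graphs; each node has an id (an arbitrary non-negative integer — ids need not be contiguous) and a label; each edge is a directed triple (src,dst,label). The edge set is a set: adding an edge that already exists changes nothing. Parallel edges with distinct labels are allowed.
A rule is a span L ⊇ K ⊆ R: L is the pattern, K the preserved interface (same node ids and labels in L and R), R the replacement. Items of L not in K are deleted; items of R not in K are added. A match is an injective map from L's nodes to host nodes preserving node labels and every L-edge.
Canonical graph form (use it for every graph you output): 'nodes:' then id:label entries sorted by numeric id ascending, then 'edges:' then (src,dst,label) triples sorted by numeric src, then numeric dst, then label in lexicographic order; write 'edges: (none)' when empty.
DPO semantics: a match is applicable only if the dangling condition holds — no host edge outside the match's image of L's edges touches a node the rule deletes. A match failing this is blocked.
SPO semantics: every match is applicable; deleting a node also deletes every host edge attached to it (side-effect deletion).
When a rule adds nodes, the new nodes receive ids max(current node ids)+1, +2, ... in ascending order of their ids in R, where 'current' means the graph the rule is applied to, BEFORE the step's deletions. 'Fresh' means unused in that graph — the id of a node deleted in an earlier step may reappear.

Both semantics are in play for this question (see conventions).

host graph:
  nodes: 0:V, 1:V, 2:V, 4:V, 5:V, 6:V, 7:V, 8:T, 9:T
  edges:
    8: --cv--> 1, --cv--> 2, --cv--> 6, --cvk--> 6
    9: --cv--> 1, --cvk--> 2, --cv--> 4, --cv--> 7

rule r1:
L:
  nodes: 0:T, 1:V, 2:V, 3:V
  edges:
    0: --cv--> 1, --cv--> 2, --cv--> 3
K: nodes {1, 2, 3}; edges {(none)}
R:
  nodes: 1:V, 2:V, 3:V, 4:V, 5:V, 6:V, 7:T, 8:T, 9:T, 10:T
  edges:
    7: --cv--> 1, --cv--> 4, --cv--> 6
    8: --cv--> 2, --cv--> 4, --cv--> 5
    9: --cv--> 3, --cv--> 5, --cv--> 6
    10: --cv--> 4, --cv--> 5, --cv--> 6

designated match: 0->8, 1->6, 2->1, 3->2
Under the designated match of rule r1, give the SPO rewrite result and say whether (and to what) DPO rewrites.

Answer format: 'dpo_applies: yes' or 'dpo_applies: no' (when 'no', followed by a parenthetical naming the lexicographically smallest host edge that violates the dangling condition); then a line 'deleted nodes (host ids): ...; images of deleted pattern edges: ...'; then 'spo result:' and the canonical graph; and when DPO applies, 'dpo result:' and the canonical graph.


dpo_applies: no
(the rule deletes node 8, which keeps host edge (8,6,cvk) outside the match image — the dangling condition fails, DPO blocks; SPO proceeds and side-deletes such edges)
deleted nodes (host ids): 8; images of deleted pattern edges: (8,1,cv); (8,2,cv); (8,6,cv)
spo result:
nodes: 0:V, 1:V, 2:V, 4:V, 5:V, 6:V, 7:V, 9:T, 10:V, 11:V, 12:V, 13:T, 14:T, 15:T, 16:T
edges: (9,1,cv); (9,2,cvk); (9,4,cv); (9,7,cv); (13,6,cv); (13,10,cv); (13,12,cv); (14,1,cv); (14,10,cv); (14,11,cv); (15,2,cv); (15,11,cv); (15,12,cv); (16,10,cv); (16,11,cv); (16,12,cv)
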